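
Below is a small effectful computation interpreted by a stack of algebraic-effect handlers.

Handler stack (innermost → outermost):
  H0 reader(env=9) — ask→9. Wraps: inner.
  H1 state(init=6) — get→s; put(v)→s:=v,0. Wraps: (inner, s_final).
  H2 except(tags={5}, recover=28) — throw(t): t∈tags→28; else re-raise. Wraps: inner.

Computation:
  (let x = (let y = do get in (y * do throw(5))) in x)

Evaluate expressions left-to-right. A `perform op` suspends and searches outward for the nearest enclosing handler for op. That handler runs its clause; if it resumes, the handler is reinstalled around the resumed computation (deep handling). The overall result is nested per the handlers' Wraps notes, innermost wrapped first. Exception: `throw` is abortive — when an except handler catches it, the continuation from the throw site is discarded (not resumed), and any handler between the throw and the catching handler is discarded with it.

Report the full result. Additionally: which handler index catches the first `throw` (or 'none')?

Answer: 28 ; first throw caught by: H2

Working:
get @ H1 ⇒ 6
throw(5) @ H2 caught ⇒ 28
= 28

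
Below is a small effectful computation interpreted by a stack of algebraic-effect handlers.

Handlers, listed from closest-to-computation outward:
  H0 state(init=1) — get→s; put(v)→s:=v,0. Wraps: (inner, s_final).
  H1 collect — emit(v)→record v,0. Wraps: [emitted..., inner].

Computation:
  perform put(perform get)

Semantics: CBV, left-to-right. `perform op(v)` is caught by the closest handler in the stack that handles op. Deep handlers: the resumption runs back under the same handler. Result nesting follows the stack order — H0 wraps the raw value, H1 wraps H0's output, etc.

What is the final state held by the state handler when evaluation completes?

Answer: 1

Working:
get @ H0 ⇒ 1
put(1) @ H0 ⇒ s:=1
H0 returns (0, 1)
H1 returns [(0, 1)]
= [(0, 1)]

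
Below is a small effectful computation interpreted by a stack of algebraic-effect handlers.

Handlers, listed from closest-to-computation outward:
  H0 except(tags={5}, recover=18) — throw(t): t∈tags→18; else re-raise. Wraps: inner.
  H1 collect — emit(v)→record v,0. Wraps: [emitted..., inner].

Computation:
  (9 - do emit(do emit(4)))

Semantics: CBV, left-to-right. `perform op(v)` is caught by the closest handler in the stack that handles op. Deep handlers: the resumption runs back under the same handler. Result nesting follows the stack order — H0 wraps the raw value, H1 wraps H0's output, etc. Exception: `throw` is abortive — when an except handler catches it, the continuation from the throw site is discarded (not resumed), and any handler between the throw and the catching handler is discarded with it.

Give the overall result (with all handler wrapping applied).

Answer: [4, 0, 9]

Step-by-step:
emit(4) @ H1 ⇒ out+=4
emit(0) @ H1 ⇒ out+=0
H0 returns 9
H1 returns [4, 0, 9]
= [4, 0, 9]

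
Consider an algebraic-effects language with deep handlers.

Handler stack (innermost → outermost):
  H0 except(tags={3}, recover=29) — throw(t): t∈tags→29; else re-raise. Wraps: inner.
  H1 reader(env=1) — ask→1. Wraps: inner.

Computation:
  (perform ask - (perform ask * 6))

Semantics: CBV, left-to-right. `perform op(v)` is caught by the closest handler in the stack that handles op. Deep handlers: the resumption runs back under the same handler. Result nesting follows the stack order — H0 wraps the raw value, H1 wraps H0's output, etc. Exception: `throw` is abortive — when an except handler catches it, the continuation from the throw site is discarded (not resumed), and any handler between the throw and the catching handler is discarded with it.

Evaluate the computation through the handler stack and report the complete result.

Answer: -5

Step-by-step:
ask @ H1 ⇒ 1
ask @ H1 ⇒ 1
H0 returns -5
H1 returns -5
= -5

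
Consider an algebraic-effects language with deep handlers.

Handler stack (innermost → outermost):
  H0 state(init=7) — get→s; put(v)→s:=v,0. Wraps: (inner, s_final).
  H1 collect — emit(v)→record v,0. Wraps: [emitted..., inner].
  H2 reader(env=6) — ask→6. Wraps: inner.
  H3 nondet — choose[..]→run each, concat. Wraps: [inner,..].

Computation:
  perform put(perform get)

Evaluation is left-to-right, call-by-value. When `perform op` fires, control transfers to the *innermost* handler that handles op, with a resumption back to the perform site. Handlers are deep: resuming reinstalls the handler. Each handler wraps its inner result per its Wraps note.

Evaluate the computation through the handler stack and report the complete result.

Step-by-step:
get @ H0 ⇒ 7
put(7) @ H0 ⇒ s:=7
H0 returns (0, 7)
H1 returns [(0, 7)]
H2 returns [(0, 7)]
H3 returns [[(0, 7)]]
= [[(0, 7)]]

Answer: [[(0, 7)]]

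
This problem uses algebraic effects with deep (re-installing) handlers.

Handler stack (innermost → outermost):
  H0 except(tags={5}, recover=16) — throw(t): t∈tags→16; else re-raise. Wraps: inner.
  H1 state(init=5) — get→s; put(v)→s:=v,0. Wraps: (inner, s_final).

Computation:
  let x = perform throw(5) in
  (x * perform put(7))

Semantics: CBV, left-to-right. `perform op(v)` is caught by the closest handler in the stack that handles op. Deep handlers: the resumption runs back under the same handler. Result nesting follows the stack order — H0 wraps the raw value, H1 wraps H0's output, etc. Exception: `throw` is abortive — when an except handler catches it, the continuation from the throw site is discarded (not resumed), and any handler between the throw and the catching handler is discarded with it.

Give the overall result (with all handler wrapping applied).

Working:
throw(5) @ H0 caught ⇒ 16
H1 returns (16, 5)
= (16, 5)

Answer: (16, 5)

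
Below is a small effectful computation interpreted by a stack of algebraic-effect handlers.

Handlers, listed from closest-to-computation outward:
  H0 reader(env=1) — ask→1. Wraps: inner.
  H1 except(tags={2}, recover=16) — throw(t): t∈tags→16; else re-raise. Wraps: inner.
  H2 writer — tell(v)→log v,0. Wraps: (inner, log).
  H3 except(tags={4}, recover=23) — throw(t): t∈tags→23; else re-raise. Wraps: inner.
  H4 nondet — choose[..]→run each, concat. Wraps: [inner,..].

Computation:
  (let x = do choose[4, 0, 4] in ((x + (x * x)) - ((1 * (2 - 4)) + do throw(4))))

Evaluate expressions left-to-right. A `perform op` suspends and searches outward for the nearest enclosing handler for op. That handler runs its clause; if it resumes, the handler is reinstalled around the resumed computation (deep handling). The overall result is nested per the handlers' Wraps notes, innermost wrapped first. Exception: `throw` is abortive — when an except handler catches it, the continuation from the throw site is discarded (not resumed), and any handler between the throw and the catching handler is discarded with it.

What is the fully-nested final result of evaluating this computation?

Evaluation trace:
choose[4, 0, 4] @ H4
  branch[0] choose=4:
    throw(4) @ H1 re-raised
    throw(4) @ H3 caught ⇒ 23
    H4 returns [23]
  branch[1] choose=0:
    throw(4) @ H1 re-raised
    throw(4) @ H3 caught ⇒ 23
    H4 returns [23]
  branch[2] choose=4:
    throw(4) @ H1 re-raised
    throw(4) @ H3 caught ⇒ 23
    H4 returns [23]
= [23, 23, 23]

Answer: [23, 23, 23]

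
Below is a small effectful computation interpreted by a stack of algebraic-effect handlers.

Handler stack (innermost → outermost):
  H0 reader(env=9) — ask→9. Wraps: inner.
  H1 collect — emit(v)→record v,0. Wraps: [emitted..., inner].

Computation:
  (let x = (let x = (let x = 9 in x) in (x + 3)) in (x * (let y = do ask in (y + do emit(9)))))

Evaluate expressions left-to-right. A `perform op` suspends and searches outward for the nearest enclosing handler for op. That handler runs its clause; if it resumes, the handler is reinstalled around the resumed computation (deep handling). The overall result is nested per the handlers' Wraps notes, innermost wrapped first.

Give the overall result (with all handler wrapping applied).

Evaluation trace:
ask @ H0 ⇒ 9
emit(9) @ H1 ⇒ out+=9
H0 returns 108
H1 returns [9, 108]
= [9, 108]

Answer: [9, 108]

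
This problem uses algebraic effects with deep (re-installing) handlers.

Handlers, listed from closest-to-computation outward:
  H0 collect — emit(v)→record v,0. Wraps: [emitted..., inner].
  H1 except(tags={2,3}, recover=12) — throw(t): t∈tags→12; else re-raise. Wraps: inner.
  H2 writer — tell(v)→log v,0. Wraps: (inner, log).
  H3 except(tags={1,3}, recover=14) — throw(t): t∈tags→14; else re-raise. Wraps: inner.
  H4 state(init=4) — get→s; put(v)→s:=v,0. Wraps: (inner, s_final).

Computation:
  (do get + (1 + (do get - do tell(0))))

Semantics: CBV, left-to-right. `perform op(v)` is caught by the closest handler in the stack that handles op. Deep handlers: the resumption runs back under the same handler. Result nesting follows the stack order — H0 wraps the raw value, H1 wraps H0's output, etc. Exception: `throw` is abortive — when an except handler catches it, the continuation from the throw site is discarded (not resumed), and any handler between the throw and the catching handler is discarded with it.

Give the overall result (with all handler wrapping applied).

Evaluation trace:
get @ H4 ⇒ 4
get @ H4 ⇒ 4
tell(0) @ H2 ⇒ log+=0
H0 returns [9]
H1 returns [9]
H2 returns ([9], (0))
H3 returns ([9], (0))
H4 returns (([9], (0)), 4)
= (([9], (0)), 4)

Answer: (([9], (0)), 4)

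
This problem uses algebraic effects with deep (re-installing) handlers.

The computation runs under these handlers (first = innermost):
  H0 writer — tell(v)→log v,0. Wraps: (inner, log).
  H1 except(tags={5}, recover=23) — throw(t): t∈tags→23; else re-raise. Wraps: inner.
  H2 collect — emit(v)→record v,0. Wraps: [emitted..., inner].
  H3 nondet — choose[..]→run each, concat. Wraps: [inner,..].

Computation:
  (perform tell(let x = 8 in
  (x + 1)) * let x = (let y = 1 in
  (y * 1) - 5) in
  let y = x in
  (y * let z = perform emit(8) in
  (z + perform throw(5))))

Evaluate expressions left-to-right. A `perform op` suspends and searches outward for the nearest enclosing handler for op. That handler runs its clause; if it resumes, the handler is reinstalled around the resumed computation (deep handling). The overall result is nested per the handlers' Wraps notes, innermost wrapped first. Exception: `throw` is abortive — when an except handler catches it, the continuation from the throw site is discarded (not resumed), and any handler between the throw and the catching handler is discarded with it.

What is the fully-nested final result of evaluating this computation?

Evaluation trace:
tell(9) @ H0 ⇒ log+=9
emit(8) @ H2 ⇒ out+=8
throw(5) @ H1 caught ⇒ 23
H2 returns [8, 23]
H3 returns [[8, 23]]
= [[8, 23]]

Answer: [[8, 23]]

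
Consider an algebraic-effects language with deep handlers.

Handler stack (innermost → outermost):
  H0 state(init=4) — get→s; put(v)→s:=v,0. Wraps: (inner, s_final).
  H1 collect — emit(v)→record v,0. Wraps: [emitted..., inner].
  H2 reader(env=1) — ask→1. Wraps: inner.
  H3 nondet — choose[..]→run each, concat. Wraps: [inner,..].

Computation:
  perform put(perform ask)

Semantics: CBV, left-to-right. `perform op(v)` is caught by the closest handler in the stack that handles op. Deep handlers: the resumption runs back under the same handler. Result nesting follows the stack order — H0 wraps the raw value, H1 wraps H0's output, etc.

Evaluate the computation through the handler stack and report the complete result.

Answer: [[(0, 1)]]

Evaluation trace:
ask @ H2 ⇒ 1
put(1) @ H0 ⇒ s:=1
H0 returns (0, 1)
H1 returns [(0, 1)]
H2 returns [(0, 1)]
H3 returns [[(0, 1)]]
= [[(0, 1)]]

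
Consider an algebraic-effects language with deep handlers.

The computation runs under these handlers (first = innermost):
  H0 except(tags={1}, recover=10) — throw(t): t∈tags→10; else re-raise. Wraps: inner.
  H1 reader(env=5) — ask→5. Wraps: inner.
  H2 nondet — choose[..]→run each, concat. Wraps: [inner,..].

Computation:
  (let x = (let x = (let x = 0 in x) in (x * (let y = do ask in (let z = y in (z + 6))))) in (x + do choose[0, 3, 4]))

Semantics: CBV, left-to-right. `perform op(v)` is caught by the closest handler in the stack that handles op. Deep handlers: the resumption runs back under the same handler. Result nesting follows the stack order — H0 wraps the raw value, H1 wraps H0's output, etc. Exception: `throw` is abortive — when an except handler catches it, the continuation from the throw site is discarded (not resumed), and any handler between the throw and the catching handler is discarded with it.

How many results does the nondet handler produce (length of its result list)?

Evaluation trace:
ask @ H1 ⇒ 5
choose[0, 3, 4] @ H2
  branch[0] choose=0:
    H0 returns 0
    H1 returns 0
    H2 returns [0]
  branch[1] choose=3:
    H0 returns 3
    H1 returns 3
    H2 returns [3]
  branch[2] choose=4:
    H0 returns 4
    H1 returns 4
    H2 returns [4]
= [0, 3, 4]

Answer: 3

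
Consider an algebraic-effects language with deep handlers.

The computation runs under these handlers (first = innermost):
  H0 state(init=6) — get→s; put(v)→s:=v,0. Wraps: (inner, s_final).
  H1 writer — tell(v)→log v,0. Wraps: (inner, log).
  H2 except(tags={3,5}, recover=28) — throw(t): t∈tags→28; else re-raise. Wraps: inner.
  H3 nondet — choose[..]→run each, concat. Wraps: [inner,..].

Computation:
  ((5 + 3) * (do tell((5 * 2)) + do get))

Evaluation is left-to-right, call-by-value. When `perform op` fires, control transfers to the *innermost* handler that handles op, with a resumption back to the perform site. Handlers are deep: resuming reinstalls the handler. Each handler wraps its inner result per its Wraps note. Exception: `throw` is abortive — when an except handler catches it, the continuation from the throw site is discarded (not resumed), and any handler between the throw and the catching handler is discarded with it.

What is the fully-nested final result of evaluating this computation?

Evaluation trace:
tell(10) @ H1 ⇒ log+=10
get @ H0 ⇒ 6
H0 returns (48, 6)
H1 returns ((48, 6), (10))
H2 returns ((48, 6), (10))
H3 returns [((48, 6), (10))]
= [((48, 6), (10))]

Answer: [((48, 6), (10))]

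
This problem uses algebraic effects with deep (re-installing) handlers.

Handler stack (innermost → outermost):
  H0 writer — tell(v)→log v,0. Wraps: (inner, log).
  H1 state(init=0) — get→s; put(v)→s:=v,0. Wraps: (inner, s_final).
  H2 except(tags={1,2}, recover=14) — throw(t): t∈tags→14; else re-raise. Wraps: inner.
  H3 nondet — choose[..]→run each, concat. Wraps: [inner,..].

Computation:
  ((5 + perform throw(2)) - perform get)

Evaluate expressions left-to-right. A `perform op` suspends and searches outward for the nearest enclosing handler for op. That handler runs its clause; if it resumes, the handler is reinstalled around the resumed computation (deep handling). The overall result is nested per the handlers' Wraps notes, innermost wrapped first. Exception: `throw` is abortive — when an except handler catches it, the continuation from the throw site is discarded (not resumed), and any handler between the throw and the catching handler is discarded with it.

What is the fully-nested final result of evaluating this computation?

Answer: [14]

Step-by-step:
throw(2) @ H2 caught ⇒ 14
H3 returns [14]
= [14]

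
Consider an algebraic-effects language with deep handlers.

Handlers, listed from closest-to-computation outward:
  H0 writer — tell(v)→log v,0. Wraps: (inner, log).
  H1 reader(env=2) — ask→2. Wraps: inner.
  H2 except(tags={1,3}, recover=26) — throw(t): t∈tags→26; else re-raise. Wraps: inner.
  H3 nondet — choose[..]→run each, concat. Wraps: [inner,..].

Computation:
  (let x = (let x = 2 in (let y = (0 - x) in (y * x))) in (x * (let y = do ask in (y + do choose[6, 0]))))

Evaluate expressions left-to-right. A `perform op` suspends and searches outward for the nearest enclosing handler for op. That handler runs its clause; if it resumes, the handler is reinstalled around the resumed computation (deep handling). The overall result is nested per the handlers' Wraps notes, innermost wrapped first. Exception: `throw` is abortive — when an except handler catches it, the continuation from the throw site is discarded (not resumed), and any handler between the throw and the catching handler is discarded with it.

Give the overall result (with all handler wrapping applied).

Evaluation trace:
ask @ H1 ⇒ 2
choose[6, 0] @ H3
  branch[0] choose=6:
    H0 returns (-32, ())
    H1 returns (-32, ())
    H2 returns (-32, ())
    H3 returns [(-32, ())]
  branch[1] choose=0:
    H0 returns (-8, ())
    H1 returns (-8, ())
    H2 returns (-8, ())
    H3 returns [(-8, ())]
= [(-32, ()), (-8, ())]

Answer: [(-32, ()), (-8, ())]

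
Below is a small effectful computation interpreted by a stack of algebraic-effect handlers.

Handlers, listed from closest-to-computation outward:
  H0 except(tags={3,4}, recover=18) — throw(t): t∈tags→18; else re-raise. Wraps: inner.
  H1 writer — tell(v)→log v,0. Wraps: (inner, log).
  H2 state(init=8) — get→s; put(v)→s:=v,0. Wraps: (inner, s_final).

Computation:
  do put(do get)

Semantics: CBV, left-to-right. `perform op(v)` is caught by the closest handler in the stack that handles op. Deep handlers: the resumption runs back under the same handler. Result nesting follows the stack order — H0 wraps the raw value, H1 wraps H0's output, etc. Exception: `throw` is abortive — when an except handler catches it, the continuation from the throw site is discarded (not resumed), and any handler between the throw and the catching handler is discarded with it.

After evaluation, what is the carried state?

Answer: 8

Step-by-step:
get @ H2 ⇒ 8
put(8) @ H2 ⇒ s:=8
H0 returns 0
H1 returns (0, ())
H2 returns ((0, ()), 8)
= ((0, ()), 8)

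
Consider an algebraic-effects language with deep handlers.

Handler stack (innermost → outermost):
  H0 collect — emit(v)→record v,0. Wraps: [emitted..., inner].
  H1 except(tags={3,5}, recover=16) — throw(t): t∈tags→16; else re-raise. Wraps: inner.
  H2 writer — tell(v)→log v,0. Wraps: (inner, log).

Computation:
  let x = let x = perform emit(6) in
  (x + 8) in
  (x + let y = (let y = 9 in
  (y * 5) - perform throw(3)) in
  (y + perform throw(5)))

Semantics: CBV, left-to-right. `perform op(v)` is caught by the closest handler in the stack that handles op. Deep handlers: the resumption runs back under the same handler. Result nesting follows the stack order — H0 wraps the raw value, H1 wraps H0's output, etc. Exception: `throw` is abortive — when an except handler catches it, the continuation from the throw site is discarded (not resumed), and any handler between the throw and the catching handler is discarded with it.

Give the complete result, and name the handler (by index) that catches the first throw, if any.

Evaluation trace:
emit(6) @ H0 ⇒ out+=6
throw(3) @ H1 caught ⇒ 16
H2 returns (16, ())
= (16, ())

Answer: (16, ()) ; first throw caught by: H1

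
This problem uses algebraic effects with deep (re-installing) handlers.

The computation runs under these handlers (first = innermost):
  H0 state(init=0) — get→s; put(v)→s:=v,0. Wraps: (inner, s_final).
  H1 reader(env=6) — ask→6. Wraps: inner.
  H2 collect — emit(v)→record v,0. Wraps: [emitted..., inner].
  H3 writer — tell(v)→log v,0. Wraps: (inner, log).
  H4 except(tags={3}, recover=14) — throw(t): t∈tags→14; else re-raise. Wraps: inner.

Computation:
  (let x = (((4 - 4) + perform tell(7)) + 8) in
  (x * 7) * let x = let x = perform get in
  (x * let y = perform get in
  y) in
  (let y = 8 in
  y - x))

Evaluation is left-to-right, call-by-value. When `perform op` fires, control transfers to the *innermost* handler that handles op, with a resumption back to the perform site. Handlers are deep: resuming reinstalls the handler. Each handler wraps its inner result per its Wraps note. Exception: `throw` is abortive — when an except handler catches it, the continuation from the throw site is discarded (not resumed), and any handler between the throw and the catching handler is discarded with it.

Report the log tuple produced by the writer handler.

Answer: (7)

Working:
tell(7) @ H3 ⇒ log+=7
get @ H0 ⇒ 0
get @ H0 ⇒ 0
H0 returns (448, 0)
H1 returns (448, 0)
H2 returns [(448, 0)]
H3 returns ([(448, 0)], (7))
H4 returns ([(448, 0)], (7))
= ([(448, 0)], (7))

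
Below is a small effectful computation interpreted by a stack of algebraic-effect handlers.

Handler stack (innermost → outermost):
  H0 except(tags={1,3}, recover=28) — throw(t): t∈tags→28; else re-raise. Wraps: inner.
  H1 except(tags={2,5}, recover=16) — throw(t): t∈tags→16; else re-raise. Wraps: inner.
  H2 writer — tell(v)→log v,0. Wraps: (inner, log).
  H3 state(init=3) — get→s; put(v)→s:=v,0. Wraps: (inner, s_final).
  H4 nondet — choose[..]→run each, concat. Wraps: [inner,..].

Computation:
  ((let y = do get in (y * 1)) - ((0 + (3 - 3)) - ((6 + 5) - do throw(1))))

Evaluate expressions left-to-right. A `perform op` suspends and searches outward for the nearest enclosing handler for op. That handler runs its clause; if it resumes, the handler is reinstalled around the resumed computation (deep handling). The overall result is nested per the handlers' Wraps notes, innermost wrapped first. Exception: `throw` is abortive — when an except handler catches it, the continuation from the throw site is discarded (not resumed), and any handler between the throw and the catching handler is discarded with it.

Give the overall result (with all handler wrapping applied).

Answer: [((28, ()), 3)]

Evaluation trace:
get @ H3 ⇒ 3
throw(1) @ H0 caught ⇒ 28
H1 returns 28
H2 returns (28, ())
H3 returns ((28, ()), 3)
H4 returns [((28, ()), 3)]
= [((28, ()), 3)]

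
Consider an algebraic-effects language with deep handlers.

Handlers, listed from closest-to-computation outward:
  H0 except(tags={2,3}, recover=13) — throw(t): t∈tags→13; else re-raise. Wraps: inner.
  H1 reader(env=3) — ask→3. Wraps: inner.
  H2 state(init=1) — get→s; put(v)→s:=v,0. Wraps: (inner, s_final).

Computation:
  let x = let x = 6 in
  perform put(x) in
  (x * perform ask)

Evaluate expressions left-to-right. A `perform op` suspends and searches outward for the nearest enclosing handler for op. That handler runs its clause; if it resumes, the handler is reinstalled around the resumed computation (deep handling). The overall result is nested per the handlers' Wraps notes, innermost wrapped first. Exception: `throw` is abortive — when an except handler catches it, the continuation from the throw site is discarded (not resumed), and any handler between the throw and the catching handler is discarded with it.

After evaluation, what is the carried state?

Evaluation trace:
put(6) @ H2 ⇒ s:=6
ask @ H1 ⇒ 3
H0 returns 0
H1 returns 0
H2 returns (0, 6)
= (0, 6)

Answer: 6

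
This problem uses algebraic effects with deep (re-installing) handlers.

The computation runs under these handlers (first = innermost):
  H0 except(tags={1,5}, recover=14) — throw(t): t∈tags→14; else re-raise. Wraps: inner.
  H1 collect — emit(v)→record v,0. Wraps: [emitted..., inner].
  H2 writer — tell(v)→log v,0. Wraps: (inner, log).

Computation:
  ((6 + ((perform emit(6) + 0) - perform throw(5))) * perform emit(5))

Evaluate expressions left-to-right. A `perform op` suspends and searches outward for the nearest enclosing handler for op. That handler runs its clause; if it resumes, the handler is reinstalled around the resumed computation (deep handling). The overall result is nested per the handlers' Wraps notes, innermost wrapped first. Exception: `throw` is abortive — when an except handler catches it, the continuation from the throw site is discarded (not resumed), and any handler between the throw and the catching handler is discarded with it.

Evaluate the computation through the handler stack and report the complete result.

Answer: ([6, 14], ())

Working:
emit(6) @ H1 ⇒ out+=6
throw(5) @ H0 caught ⇒ 14
H1 returns [6, 14]
H2 returns ([6, 14], ())
= ([6, 14], ())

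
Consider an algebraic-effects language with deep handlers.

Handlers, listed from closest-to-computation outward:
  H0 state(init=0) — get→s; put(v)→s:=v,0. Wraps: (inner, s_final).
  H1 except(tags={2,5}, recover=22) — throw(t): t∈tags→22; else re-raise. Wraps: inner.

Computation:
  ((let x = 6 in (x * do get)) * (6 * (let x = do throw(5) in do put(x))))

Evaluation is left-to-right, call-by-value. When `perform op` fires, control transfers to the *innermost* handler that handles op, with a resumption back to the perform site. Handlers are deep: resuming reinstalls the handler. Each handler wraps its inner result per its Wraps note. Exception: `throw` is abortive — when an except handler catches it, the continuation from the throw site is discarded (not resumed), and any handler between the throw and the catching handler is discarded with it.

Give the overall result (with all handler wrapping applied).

Evaluation trace:
get @ H0 ⇒ 0
throw(5) @ H1 caught ⇒ 22
= 22

Answer: 22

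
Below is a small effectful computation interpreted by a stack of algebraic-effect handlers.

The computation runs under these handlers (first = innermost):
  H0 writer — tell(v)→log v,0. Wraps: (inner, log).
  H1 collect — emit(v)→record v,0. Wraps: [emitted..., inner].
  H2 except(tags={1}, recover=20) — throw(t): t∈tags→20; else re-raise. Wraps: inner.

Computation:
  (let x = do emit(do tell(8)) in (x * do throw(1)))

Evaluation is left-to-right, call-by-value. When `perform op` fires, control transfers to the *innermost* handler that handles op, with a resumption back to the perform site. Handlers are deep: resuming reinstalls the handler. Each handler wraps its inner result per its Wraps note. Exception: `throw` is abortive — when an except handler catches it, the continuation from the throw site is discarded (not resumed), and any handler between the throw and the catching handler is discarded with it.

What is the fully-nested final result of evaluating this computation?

Answer: 20

Step-by-step:
tell(8) @ H0 ⇒ log+=8
emit(0) @ H1 ⇒ out+=0
throw(1) @ H2 caught ⇒ 20
= 20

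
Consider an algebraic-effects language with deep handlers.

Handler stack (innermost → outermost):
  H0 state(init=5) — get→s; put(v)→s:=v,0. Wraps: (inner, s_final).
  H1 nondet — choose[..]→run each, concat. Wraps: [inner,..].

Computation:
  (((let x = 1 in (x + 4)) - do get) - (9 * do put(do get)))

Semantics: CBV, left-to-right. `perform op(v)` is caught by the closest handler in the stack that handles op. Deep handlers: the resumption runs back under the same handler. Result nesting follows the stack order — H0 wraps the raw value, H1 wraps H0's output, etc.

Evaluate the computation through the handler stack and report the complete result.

Step-by-step:
get @ H0 ⇒ 5
get @ H0 ⇒ 5
put(5) @ H0 ⇒ s:=5
H0 returns (0, 5)
H1 returns [(0, 5)]
= [(0, 5)]

Answer: [(0, 5)]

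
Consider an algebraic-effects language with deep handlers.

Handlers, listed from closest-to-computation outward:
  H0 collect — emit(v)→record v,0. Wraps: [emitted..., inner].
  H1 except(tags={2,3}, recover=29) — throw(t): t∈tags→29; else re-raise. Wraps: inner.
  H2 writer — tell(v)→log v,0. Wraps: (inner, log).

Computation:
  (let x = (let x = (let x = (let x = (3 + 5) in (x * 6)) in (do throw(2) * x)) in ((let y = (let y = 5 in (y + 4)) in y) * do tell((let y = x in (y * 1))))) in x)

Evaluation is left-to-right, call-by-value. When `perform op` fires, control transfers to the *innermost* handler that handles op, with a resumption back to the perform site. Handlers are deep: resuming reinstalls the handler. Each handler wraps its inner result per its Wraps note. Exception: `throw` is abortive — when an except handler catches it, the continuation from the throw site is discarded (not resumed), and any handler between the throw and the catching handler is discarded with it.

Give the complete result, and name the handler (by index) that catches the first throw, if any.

Step-by-step:
throw(2) @ H1 caught ⇒ 29
H2 returns (29, ())
= (29, ())

Answer: (29, ()) ; first throw caught by: H1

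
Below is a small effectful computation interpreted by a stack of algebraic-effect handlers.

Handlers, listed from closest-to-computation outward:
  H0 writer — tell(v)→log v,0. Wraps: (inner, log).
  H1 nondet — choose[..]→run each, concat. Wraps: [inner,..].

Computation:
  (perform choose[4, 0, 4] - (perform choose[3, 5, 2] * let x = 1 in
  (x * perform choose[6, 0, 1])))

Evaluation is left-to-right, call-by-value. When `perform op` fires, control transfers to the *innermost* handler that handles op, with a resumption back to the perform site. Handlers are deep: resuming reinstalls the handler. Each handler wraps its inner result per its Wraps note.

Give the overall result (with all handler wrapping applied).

Evaluation trace:
choose[4, 0, 4] @ H1
  branch[0] choose=4:
    choose[3, 5, 2] @ H1
      branch[0] choose=3:
        choose[6, 0, 1] @ H1
          branch[0] choose=6:
            H0 returns (-14, ())
            H1 returns [(-14, ())]
          branch[1] choose=0:
            H0 returns (4, ())
            H1 returns [(4, ())]
          branch[2] choose=1:
            H0 returns (1, ())
            H1 returns [(1, ())]
      branch[1] choose=5:
        choose[6, 0, 1] @ H1
          branch[0] choose=6:
            H0 returns (-26, ())
            H1 returns [(-26, ())]
          branch[1] choose=0:
            H0 returns (4, ())
            H1 returns [(4, ())]
          branch[2] choose=1:
            H0 returns (-1, ())
            H1 returns [(-1, ())]
      branch[2] choose=2:
        choose[6, 0, 1] @ H1
          branch[0] choose=6:
            H0 returns (-8, ())
            H1 returns [(-8, ())]
          branch[1] choose=0:
            H0 returns (4, ())
            H1 returns [(4, ())]
          branch[2] choose=1:
            H0 returns (2, ())
            H1 returns [(2, ())]
  branch[1] choose=0:
    choose[3, 5, 2] @ H1
      branch[0] choose=3:
        choose[6, 0, 1] @ H1
          branch[0] choose=6:
            H0 returns (-18, ())
            H1 returns [(-18, ())]
          branch[1] choose=0:
            H0 returns (0, ())
            H1 returns [(0, ())]
          branch[2] choose=1:
            H0 returns (-3, ())
            H1 returns [(-3, ())]
      branch[1] choose=5:
        choose[6, 0, 1] @ H1
          branch[0] choose=6:
            H0 returns (-30, ())
            H1 returns [(-30, ())]
          branch[1] choose=0:
            H0 returns (0, ())
            H1 returns [(0, ())]
          branch[2] choose=1:
            H0 returns (-5, ())
            H1 returns [(-5, ())]
      branch[2] choose=2:
        choose[6, 0, 1] @ H1
          branch[0] choose=6:
            H0 returns (-12, ())
            H1 returns [(-12, ())]
          branch[1] choose=0:
            H0 returns (0, ())
            H1 returns [(0, ())]
          branch[2] choose=1:
            H0 returns (-2, ())
            H1 returns [(-2, ())]
  branch[2] choose=4:
    choose[3, 5, 2] @ H1
      branch[0] choose=3:
        choose[6, 0, 1] @ H1
          branch[0] choose=6:
            H0 returns (-14, ())
            H1 returns [(-14, ())]
          branch[1] choose=0:
            H0 returns (4, ())
            H1 returns [(4, ())]
          branch[2] choose=1:
            H0 returns (1, ())
            H1 returns [(1, ())]
      branch[1] choose=5:
        choose[6, 0, 1] @ H1
          branch[0] choose=6:
            H0 returns (-26, ())
            H1 returns [(-26, ())]
          branch[1] choose=0:
            H0 returns (4, ())
            H1 returns [(4, ())]
          branch[2] choose=1:
            H0 returns (-1, ())
            H1 returns [(-1, ())]
      branch[2] choose=2:
        choose[6, 0, 1] @ H1
          branch[0] choose=6:
            H0 returns (-8, ())
            H1 returns [(-8, ())]
          branch[1] choose=0:
            H0 returns (4, ())
            H1 returns [(4, ())]
          branch[2] choose=1:
            H0 returns (2, ())
            H1 returns [(2, ())]
= [(-14, ()), (4, ()), (1, ()), (-26, ()), (4, ()), (-1, ()), (-8, ()), (4, ()), (2, ()), (-18, ()), (0, ()), (-3, ()), (-30, ()), (0, ()), (-5, ()), (-12, ()), (0, ()), (-2, ()), (-14, ()), (4, ()), (1, ()), (-26, ()), (4, ()), (-1, ()), (-8, ()), (4, ()), (2, ())]

Answer: [(-14, ()), (4, ()), (1, ()), (-26, ()), (4, ()), (-1, ()), (-8, ()), (4, ()), (2, ()), (-18, ()), (0, ()), (-3, ()), (-30, ()), (0, ()), (-5, ()), (-12, ()), (0, ()), (-2, ()), (-14, ()), (4, ()), (1, ()), (-26, ()), (4, ()), (-1, ()), (-8, ()), (4, ()), (2, ())]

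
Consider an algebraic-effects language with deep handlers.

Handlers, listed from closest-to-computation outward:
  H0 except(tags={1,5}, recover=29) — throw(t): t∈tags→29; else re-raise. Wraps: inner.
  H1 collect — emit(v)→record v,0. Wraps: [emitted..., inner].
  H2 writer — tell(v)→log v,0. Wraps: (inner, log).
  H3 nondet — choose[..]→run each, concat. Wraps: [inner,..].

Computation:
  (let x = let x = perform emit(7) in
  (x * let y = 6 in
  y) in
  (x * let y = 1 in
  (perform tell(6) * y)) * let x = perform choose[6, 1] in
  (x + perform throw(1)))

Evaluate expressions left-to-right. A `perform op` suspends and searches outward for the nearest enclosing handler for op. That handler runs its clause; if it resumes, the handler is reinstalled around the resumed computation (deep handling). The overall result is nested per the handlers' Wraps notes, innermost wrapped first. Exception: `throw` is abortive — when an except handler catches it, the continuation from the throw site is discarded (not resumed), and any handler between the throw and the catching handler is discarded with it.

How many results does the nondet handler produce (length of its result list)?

Answer: 2

Working:
emit(7) @ H1 ⇒ out+=7
tell(6) @ H2 ⇒ log+=6
choose[6, 1] @ H3
  branch[0] choose=6:
    throw(1) @ H0 caught ⇒ 29
    H1 returns [7, 29]
    H2 returns ([7, 29], (6))
    H3 returns [([7, 29], (6))]
  branch[1] choose=1:
    throw(1) @ H0 caught ⇒ 29
    H1 returns [7, 29]
    H2 returns ([7, 29], (6))
    H3 returns [([7, 29], (6))]
= [([7, 29], (6)), ([7, 29], (6))]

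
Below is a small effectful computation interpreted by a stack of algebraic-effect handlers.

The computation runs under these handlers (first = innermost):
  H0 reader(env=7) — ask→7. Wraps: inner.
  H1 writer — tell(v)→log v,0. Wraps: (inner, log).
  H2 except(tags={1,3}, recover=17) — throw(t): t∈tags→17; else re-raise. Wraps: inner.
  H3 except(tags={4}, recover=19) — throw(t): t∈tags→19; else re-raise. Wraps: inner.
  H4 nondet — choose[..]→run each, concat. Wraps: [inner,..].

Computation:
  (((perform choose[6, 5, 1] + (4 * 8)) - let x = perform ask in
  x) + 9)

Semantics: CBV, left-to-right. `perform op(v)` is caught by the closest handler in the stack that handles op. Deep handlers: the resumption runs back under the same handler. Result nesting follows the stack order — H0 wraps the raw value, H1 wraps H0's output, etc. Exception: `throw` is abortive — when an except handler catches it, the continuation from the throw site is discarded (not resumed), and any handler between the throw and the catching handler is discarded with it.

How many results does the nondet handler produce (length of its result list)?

Answer: 3

Step-by-step:
choose[6, 5, 1] @ H4
  branch[0] choose=6:
    ask @ H0 ⇒ 7
    H0 returns 40
    H1 returns (40, ())
    H2 returns (40, ())
    H3 returns (40, ())
    H4 returns [(40, ())]
  branch[1] choose=5:
    ask @ H0 ⇒ 7
    H0 returns 39
    H1 returns (39, ())
    H2 returns (39, ())
    H3 returns (39, ())
    H4 returns [(39, ())]
  branch[2] choose=1:
    ask @ H0 ⇒ 7
    H0 returns 35
    H1 returns (35, ())
    H2 returns (35, ())
    H3 returns (35, ())
    H4 returns [(35, ())]
= [(40, ()), (39, ()), (35, ())]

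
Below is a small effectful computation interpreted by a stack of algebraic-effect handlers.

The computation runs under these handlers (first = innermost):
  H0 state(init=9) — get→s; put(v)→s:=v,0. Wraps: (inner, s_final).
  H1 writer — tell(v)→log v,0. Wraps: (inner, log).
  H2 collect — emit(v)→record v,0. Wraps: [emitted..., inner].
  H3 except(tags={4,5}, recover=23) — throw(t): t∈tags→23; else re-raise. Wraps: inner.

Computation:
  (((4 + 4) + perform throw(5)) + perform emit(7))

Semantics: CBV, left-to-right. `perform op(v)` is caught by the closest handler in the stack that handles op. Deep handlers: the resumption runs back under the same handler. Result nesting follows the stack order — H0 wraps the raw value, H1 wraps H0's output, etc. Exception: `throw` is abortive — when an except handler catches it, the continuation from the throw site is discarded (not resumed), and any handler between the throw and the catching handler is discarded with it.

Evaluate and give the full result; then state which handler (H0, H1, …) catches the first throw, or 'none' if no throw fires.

Answer: 23 ; first throw caught by: H3

Evaluation trace:
throw(5) @ H3 caught ⇒ 23
= 23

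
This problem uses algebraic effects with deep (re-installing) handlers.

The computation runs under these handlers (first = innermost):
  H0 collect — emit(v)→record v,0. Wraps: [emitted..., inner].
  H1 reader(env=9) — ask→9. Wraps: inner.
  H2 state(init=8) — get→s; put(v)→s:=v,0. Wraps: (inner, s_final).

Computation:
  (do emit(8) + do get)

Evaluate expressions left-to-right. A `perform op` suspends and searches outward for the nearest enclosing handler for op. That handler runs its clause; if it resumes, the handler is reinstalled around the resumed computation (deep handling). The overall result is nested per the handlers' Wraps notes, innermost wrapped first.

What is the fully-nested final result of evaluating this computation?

Step-by-step:
emit(8) @ H0 ⇒ out+=8
get @ H2 ⇒ 8
H0 returns [8, 8]
H1 returns [8, 8]
H2 returns ([8, 8], 8)
= ([8, 8], 8)

Answer: ([8, 8], 8)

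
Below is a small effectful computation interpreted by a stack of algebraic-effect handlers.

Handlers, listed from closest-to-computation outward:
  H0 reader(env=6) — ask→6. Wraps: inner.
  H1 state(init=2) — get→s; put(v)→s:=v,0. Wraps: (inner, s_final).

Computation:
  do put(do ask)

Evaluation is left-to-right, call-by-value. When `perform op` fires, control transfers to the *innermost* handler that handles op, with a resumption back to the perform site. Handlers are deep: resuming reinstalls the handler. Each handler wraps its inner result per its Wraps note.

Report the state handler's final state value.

Evaluation trace:
ask @ H0 ⇒ 6
put(6) @ H1 ⇒ s:=6
H0 returns 0
H1 returns (0, 6)
= (0, 6)

Answer: 6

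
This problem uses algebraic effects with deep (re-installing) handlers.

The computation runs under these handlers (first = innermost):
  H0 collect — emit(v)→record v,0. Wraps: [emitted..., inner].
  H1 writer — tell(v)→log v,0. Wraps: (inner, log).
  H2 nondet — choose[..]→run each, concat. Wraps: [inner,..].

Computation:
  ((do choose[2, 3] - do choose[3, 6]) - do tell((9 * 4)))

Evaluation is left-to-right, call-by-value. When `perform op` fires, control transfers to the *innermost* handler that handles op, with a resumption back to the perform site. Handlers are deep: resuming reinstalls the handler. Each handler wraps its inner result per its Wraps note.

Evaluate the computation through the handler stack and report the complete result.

Answer: [([-1], (36)), ([-4], (36)), ([0], (36)), ([-3], (36))]

Evaluation trace:
choose[2, 3] @ H2
  branch[0] choose=2:
    choose[3, 6] @ H2
      branch[0] choose=3:
        tell(36) @ H1 ⇒ log+=36
        H0 returns [-1]
        H1 returns ([-1], (36))
        H2 returns [([-1], (36))]
      branch[1] choose=6:
        tell(36) @ H1 ⇒ log+=36
        H0 returns [-4]
        H1 returns ([-4], (36))
        H2 returns [([-4], (36))]
  branch[1] choose=3:
    choose[3, 6] @ H2
      branch[0] choose=3:
        tell(36) @ H1 ⇒ log+=36
        H0 returns [0]
        H1 returns ([0], (36))
        H2 returns [([0], (36))]
      branch[1] choose=6:
        tell(36) @ H1 ⇒ log+=36
        H0 returns [-3]
        H1 returns ([-3], (36))
        H2 returns [([-3], (36))]
= [([-1], (36)), ([-4], (36)), ([0], (36)), ([-3], (36))]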